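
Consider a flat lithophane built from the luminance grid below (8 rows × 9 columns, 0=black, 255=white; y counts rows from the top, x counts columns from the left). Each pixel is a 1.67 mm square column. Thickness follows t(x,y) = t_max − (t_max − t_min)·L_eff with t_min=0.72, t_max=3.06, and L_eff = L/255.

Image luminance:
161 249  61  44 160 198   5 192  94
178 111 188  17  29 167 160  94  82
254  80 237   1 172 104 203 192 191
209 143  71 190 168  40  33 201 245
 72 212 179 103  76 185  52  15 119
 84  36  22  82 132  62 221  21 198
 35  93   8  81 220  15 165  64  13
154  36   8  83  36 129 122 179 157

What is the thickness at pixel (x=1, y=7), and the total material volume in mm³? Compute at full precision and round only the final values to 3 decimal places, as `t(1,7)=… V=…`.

t(1,7)=2.730 V=399.655

span = t_max - t_min = 3.06 - 0.72 = 2.340
L(1,7) = 36, L_eff = 36/255 = 0.141176
t(1,7) = 3.06 - 2.340·0.141176 = 2.730
Σt over all 8·9 pixels = 609033/4250 ≈ 143.3018824
V = pitch²·Σt = 1.67²·609033/4250 = 399.655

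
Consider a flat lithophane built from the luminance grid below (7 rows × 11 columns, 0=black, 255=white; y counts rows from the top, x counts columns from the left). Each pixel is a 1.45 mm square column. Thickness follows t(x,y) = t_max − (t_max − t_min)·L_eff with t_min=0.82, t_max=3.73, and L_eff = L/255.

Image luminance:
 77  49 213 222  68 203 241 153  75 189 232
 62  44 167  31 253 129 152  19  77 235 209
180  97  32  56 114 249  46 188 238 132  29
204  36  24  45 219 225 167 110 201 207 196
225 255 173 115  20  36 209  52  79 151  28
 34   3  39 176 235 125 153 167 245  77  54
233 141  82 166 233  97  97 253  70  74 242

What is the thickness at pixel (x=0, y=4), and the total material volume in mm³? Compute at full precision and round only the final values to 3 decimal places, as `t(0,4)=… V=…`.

t(0,4)=1.162 V=353.514

span = t_max - t_min = 3.73 - 0.82 = 2.910
L(0,4) = 225, L_eff = 225/255 = 0.882353
t(0,4) = 3.73 - 2.910·0.882353 = 1.162
Σt over all 7·11 pixels = 1429187/8500 ≈ 168.1396471
V = pitch²·Σt = 1.45²·1429187/8500 = 353.514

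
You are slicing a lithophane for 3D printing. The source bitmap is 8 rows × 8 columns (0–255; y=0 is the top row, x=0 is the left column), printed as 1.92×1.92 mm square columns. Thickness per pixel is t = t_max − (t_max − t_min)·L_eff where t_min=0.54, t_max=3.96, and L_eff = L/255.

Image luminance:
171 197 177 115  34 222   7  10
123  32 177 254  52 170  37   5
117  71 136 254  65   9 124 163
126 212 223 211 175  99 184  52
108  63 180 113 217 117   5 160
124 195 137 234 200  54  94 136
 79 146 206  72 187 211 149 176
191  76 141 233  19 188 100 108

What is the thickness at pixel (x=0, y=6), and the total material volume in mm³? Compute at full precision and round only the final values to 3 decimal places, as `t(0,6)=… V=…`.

t(0,6)=2.900 V=517.839

span = t_max - t_min = 3.96 - 0.54 = 3.420
L(0,6) = 79, L_eff = 79/255 = 0.309804
t(0,6) = 3.96 - 3.420·0.309804 = 2.900
Σt over all 8·8 pixels = 597009/4250 ≈ 140.4727059
V = pitch²·Σt = 1.92²·597009/4250 = 517.839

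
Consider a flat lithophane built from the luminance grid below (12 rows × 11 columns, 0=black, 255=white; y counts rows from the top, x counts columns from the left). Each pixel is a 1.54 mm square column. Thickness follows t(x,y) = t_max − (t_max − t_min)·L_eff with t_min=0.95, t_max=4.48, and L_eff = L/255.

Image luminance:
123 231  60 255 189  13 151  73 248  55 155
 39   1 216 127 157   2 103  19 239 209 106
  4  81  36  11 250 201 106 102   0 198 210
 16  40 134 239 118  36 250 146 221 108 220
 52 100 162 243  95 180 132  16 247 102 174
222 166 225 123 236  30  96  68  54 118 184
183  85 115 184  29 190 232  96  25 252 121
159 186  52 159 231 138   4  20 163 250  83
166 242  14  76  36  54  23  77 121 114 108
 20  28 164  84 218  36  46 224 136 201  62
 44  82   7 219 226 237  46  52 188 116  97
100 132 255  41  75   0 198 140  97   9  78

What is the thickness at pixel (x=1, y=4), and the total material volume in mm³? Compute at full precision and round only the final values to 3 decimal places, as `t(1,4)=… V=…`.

span = t_max - t_min = 4.48 - 0.95 = 3.530
L(1,4) = 100, L_eff = 100/255 = 0.392157
t(1,4) = 4.48 - 3.530·0.392157 = 3.096
Σt over all 12·11 pixels = 9372023/25500 ≈ 367.5303137
V = pitch²·Σt = 1.54²·9372023/25500 = 871.635

t(1,4)=3.096 V=871.635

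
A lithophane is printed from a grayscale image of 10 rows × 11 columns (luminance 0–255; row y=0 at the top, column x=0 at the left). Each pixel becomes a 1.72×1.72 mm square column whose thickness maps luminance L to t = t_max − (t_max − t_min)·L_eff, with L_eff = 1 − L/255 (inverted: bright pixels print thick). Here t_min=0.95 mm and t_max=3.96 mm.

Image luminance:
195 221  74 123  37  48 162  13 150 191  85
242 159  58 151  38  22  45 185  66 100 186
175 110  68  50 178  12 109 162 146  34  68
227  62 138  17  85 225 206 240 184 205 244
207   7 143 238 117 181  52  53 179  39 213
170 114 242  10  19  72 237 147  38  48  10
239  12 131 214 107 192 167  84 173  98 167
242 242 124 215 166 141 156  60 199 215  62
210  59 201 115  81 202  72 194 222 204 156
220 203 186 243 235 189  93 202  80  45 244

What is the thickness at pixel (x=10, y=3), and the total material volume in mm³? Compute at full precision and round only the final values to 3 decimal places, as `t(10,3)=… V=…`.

t(10,3)=3.830 V=836.246

span = t_max - t_min = 3.96 - 0.95 = 3.010
L(10,3) = 244, L_eff = 1 - 244/255 = 0.043137 (inverted)
t(10,3) = 3.96 - 3.010·0.043137 = 3.830
Σt over all 10·11 pixels = 1802011/6375 ≈ 282.6683922
V = pitch²·Σt = 1.72²·1802011/6375 = 836.246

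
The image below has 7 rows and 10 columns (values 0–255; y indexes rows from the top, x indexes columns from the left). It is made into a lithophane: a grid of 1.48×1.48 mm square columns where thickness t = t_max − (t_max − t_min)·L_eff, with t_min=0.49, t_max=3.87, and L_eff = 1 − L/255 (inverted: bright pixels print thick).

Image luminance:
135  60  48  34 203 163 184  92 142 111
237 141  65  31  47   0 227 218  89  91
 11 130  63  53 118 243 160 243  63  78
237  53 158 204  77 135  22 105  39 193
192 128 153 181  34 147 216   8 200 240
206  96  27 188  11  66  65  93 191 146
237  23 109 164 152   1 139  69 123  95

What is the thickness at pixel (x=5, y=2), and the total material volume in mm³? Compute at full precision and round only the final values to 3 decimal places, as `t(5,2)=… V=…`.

span = t_max - t_min = 3.87 - 0.49 = 3.380
L(5,2) = 243, L_eff = 1 - 243/255 = 0.047059 (inverted)
t(5,2) = 3.87 - 3.380·0.047059 = 3.711
Σt over all 7·10 pixels = 309572/2125 ≈ 145.6809412
V = pitch²·Σt = 1.48²·309572/2125 = 319.100

t(5,2)=3.711 V=319.100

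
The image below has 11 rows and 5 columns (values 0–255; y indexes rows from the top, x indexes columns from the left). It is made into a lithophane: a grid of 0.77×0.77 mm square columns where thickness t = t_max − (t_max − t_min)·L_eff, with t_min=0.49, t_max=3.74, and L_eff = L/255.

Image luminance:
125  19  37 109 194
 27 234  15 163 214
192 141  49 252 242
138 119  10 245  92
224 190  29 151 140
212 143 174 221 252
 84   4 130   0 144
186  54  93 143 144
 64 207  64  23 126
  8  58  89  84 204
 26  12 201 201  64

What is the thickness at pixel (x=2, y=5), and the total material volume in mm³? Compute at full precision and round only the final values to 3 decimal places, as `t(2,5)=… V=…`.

span = t_max - t_min = 3.74 - 0.49 = 3.250
L(2,5) = 174, L_eff = 174/255 = 0.682353
t(2,5) = 3.74 - 3.250·0.682353 = 1.522
Σt over all 11·5 pixels = 1792/15 ≈ 119.4666667
V = pitch²·Σt = 0.77²·1792/15 = 70.832

t(2,5)=1.522 V=70.832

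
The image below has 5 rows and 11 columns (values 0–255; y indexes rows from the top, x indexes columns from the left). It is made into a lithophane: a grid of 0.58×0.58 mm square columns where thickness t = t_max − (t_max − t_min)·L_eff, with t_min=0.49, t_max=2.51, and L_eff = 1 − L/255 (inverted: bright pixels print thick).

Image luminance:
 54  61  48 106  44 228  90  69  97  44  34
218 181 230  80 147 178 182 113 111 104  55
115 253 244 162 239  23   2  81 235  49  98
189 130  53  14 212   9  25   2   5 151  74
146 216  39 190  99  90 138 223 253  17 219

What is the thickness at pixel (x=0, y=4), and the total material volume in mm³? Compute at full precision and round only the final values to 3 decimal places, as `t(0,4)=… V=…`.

span = t_max - t_min = 2.51 - 0.49 = 2.020
L(0,4) = 146, L_eff = 1 - 146/255 = 0.427451 (inverted)
t(0,4) = 2.51 - 2.020·0.427451 = 1.647
Σt over all 5·11 pixels = 1993963/25500 ≈ 78.1946275
V = pitch²·Σt = 0.58²·1993963/25500 = 26.305

t(0,4)=1.647 V=26.305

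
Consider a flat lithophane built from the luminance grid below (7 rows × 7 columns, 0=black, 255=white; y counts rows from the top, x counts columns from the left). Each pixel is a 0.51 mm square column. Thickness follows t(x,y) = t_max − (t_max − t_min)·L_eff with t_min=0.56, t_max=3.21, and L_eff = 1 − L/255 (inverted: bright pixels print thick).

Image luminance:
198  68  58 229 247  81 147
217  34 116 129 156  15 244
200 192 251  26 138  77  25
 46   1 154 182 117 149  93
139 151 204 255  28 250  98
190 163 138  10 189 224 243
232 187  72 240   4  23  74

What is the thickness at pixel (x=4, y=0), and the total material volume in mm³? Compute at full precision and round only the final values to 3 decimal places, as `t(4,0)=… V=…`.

t(4,0)=3.127 V=25.258

span = t_max - t_min = 3.21 - 0.56 = 2.650
L(4,0) = 247, L_eff = 1 - 247/255 = 0.031373 (inverted)
t(4,0) = 3.21 - 2.650·0.031373 = 3.127
Σt over all 7·7 pixels = 123814/1275 ≈ 97.1090196
V = pitch²·Σt = 0.51²·123814/1275 = 25.258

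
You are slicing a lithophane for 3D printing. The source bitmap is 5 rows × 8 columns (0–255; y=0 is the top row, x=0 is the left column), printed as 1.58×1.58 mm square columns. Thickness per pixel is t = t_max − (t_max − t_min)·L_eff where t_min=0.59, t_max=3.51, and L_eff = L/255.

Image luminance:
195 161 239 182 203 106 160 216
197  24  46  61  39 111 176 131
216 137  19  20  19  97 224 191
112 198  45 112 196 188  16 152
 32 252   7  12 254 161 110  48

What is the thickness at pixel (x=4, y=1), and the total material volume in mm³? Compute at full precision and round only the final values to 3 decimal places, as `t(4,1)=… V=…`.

t(4,1)=3.063 V=205.705

span = t_max - t_min = 3.51 - 0.59 = 2.920
L(4,1) = 39, L_eff = 39/255 = 0.152941
t(4,1) = 3.51 - 2.920·0.152941 = 3.063
Σt over all 5·8 pixels = 105061/1275 ≈ 82.4007843
V = pitch²·Σt = 1.58²·105061/1275 = 205.705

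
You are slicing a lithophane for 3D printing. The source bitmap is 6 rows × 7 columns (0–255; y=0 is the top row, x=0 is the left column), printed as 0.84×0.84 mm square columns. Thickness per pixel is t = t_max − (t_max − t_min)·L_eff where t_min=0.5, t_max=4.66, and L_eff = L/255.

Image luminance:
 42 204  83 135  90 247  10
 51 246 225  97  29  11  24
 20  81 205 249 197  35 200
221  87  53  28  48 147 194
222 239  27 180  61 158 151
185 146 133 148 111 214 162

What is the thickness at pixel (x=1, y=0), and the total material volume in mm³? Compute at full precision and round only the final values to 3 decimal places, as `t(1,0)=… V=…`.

span = t_max - t_min = 4.66 - 0.5 = 4.160
L(1,0) = 204, L_eff = 204/255 = 0.800000
t(1,0) = 4.66 - 4.160·0.800000 = 1.332
Σt over all 6·7 pixels = 686531/6375 ≈ 107.6911373
V = pitch²·Σt = 0.84²·686531/6375 = 75.987

t(1,0)=1.332 V=75.987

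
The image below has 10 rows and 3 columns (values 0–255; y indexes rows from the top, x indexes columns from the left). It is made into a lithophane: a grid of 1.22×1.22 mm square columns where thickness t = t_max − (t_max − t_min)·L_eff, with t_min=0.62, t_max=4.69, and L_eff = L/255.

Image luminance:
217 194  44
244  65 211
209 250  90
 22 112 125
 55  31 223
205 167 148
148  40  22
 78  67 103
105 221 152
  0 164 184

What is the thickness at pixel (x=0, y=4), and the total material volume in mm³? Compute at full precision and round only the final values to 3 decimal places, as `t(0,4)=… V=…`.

span = t_max - t_min = 4.69 - 0.62 = 4.070
L(0,4) = 55, L_eff = 55/255 = 0.215686
t(0,4) = 4.69 - 4.070·0.215686 = 3.812
Σt over all 10·3 pixels = 1001089/12750 ≈ 78.5167843
V = pitch²·Σt = 1.22²·1001089/12750 = 116.864

t(0,4)=3.812 V=116.864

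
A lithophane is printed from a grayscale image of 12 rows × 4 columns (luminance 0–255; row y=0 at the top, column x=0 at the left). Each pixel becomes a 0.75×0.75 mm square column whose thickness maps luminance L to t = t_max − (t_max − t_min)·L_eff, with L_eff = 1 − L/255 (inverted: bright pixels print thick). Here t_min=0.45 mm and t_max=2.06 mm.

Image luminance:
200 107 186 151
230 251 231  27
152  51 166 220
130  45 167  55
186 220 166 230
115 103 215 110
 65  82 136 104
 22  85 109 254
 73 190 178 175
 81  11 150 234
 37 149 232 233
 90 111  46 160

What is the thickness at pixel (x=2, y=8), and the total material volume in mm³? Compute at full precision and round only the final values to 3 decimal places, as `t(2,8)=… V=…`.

t(2,8)=1.574 V=36.019

span = t_max - t_min = 2.06 - 0.45 = 1.610
L(2,8) = 178, L_eff = 1 - 178/255 = 0.301961 (inverted)
t(2,8) = 2.06 - 1.610·0.301961 = 1.574
Σt over all 12·4 pixels = 1632881/25500 ≈ 64.0345490
V = pitch²·Σt = 0.75²·1632881/25500 = 36.019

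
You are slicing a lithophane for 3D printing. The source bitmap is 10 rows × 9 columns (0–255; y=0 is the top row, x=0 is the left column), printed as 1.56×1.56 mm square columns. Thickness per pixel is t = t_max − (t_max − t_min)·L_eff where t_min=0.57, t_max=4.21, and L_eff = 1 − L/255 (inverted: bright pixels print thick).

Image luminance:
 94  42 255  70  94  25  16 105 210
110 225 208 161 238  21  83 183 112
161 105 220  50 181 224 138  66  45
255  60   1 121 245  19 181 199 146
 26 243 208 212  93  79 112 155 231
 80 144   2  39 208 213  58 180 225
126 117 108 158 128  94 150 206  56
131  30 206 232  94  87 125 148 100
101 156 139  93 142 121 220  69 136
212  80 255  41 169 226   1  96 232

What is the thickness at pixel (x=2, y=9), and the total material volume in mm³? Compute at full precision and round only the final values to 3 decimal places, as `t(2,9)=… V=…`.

span = t_max - t_min = 4.21 - 0.57 = 3.640
L(2,9) = 255, L_eff = 1 - 255/255 = 0.000000 (inverted)
t(2,9) = 4.21 - 3.640·0.000000 = 4.210
Σt over all 10·9 pixels = 2831159/12750 ≈ 222.0516863
V = pitch²·Σt = 1.56²·2831159/12750 = 540.385

t(2,9)=4.210 V=540.385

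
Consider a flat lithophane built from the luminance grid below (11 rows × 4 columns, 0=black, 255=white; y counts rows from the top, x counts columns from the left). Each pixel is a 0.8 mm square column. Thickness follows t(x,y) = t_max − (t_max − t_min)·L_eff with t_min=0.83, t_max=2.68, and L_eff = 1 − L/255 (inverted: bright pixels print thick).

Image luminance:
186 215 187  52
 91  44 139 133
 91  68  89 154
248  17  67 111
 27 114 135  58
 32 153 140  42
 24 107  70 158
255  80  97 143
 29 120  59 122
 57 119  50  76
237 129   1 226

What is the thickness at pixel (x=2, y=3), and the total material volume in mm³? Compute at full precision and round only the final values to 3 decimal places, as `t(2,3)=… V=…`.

t(2,3)=1.316 V=45.437

span = t_max - t_min = 2.68 - 0.83 = 1.850
L(2,3) = 67, L_eff = 1 - 67/255 = 0.737255 (inverted)
t(2,3) = 2.68 - 1.850·0.737255 = 1.316
Σt over all 11·4 pixels = 30173/425 ≈ 70.9952941
V = pitch²·Σt = 0.8²·30173/425 = 45.437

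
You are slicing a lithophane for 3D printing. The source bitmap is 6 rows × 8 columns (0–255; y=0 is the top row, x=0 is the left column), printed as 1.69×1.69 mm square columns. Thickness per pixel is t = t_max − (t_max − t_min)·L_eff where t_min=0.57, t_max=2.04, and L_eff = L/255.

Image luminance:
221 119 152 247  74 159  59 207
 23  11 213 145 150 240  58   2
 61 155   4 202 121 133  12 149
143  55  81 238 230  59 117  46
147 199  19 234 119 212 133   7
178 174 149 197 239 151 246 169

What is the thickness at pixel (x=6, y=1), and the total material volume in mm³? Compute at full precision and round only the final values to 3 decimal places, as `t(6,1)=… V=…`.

t(6,1)=1.706 V=173.325

span = t_max - t_min = 2.04 - 0.57 = 1.470
L(6,1) = 58, L_eff = 58/255 = 0.227451
t(6,1) = 2.04 - 1.470·0.227451 = 1.706
Σt over all 6·8 pixels = 515829/8500 ≈ 60.6857647
V = pitch²·Σt = 1.69²·515829/8500 = 173.325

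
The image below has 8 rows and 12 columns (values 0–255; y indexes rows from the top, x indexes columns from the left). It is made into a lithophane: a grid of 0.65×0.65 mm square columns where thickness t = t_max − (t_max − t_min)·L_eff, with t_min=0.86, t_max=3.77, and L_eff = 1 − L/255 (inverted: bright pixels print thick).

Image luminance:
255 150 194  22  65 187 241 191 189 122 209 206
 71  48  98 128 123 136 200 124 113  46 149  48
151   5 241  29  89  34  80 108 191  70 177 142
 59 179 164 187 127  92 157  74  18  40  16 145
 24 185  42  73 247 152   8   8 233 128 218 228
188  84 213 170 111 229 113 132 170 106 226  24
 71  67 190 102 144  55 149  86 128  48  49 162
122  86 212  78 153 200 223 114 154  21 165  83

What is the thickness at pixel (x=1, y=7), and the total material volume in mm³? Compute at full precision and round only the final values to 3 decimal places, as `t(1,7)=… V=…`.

span = t_max - t_min = 3.77 - 0.86 = 2.910
L(1,7) = 86, L_eff = 1 - 86/255 = 0.662745 (inverted)
t(1,7) = 3.77 - 2.910·0.662745 = 1.841
Σt over all 8·12 pixels = 467992/2125 ≈ 220.2315294
V = pitch²·Σt = 0.65²·467992/2125 = 93.048

t(1,7)=1.841 V=93.048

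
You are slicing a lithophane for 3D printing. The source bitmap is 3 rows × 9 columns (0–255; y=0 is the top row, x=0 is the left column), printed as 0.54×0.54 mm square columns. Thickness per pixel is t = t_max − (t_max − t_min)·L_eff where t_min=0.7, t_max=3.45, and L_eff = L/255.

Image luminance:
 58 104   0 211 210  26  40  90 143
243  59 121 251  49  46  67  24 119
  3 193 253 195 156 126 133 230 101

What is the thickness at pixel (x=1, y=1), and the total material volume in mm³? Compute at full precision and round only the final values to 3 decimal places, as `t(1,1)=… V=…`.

span = t_max - t_min = 3.45 - 0.7 = 2.750
L(1,1) = 59, L_eff = 59/255 = 0.231373
t(1,1) = 3.45 - 2.750·0.231373 = 2.814
Σt over all 3·9 pixels = 14813/255 ≈ 58.0901961
V = pitch²·Σt = 0.54²·14813/255 = 16.939

t(1,1)=2.814 V=16.939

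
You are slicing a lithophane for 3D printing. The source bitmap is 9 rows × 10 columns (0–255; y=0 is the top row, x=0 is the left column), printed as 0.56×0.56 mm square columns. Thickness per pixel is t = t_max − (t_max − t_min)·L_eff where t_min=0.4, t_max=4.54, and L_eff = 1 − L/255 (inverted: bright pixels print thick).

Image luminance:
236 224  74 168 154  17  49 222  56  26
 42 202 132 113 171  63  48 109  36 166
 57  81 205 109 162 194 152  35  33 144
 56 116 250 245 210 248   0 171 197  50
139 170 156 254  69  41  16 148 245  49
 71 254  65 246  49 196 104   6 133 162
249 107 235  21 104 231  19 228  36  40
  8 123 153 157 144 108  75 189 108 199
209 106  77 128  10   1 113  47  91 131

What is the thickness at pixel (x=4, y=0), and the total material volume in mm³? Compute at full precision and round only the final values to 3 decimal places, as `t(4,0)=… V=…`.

span = t_max - t_min = 4.54 - 0.4 = 4.140
L(4,0) = 154, L_eff = 1 - 154/255 = 0.396078 (inverted)
t(4,0) = 4.54 - 4.140·0.396078 = 2.900
Σt over all 9·10 pixels = 914967/4250 ≈ 215.2863529
V = pitch²·Σt = 0.56²·914967/4250 = 67.514

t(4,0)=2.900 V=67.514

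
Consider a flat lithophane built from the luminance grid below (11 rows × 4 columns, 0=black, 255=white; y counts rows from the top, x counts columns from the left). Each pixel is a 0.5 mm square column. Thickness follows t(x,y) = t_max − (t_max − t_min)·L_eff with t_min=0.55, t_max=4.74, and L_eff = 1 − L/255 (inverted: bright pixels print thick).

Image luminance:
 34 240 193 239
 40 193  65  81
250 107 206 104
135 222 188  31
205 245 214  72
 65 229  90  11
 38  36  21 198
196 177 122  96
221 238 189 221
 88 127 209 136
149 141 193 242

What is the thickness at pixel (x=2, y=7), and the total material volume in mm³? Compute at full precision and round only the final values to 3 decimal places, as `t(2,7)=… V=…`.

span = t_max - t_min = 4.74 - 0.55 = 4.190
L(2,7) = 122, L_eff = 1 - 122/255 = 0.521569 (inverted)
t(2,7) = 4.74 - 4.190·0.521569 = 2.555
Σt over all 11·4 pixels = 3339343/25500 ≈ 130.9546275
V = pitch²·Σt = 0.5²·3339343/25500 = 32.739

t(2,7)=2.555 V=32.739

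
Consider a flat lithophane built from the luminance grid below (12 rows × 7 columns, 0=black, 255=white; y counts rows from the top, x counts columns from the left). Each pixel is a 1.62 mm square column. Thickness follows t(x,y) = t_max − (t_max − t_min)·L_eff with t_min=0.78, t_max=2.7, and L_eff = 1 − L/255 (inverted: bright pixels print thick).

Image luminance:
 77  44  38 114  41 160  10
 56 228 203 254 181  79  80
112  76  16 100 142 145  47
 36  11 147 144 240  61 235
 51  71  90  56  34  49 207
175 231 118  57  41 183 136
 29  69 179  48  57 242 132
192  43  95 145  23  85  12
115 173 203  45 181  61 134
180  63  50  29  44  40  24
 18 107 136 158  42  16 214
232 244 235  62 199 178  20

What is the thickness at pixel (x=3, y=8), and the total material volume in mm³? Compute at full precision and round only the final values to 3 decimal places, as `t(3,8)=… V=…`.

span = t_max - t_min = 2.7 - 0.78 = 1.920
L(3,8) = 45, L_eff = 1 - 45/255 = 0.823529 (inverted)
t(3,8) = 2.7 - 1.920·0.823529 = 1.119
Σt over all 12·7 pixels = 57062/425 ≈ 134.2635294
V = pitch²·Σt = 1.62²·57062/425 = 352.361

t(3,8)=1.119 V=352.361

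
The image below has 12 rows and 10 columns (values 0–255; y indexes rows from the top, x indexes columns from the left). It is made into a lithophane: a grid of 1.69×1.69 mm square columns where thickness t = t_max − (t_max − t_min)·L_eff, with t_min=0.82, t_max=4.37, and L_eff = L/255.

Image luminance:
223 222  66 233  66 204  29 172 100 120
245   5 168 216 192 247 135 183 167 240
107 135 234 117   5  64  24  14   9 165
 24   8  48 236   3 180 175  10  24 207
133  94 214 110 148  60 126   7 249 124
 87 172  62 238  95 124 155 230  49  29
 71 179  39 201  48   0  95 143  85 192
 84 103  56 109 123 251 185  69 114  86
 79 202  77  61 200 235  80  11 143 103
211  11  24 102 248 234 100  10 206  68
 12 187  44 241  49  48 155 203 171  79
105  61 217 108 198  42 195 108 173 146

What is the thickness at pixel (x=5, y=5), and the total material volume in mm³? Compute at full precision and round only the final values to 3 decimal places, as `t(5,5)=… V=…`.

span = t_max - t_min = 4.37 - 0.82 = 3.550
L(5,5) = 124, L_eff = 124/255 = 0.486275
t(5,5) = 4.37 - 3.550·0.486275 = 2.644
Σt over all 12·10 pixels = 407543/1275 ≈ 319.6415686
V = pitch²·Σt = 1.69²·407543/1275 = 912.928

t(5,5)=2.644 V=912.928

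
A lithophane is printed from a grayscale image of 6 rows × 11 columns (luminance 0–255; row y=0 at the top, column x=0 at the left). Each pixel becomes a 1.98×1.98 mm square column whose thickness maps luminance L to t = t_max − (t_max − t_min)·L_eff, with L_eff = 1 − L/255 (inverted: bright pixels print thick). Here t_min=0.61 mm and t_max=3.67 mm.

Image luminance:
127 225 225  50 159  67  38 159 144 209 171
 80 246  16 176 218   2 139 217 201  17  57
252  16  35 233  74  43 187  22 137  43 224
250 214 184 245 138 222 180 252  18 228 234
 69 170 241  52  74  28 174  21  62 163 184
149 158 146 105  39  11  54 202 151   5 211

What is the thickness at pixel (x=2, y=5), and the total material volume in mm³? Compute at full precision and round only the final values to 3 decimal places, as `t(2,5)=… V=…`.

t(2,5)=2.362 V=573.852

span = t_max - t_min = 3.67 - 0.61 = 3.060
L(2,5) = 146, L_eff = 1 - 146/255 = 0.427451 (inverted)
t(2,5) = 3.67 - 3.060·0.427451 = 2.362
Σt over all 6·11 pixels = 146.376
V = pitch²·Σt = 1.98²·146.376 = 573.852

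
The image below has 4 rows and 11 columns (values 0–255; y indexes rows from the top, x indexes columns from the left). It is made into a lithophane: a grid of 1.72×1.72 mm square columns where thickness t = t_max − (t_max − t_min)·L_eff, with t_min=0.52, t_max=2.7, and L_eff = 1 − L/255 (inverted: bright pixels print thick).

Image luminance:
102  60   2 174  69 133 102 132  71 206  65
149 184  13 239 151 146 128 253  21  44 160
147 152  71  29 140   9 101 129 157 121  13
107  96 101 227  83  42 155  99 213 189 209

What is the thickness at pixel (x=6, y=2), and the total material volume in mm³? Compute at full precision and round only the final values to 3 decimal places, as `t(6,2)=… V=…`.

span = t_max - t_min = 2.7 - 0.52 = 2.180
L(6,2) = 101, L_eff = 1 - 101/255 = 0.603922 (inverted)
t(6,2) = 2.7 - 2.180·0.603922 = 1.383
Σt over all 4·11 pixels = 428933/6375 ≈ 67.2836078
V = pitch²·Σt = 1.72²·428933/6375 = 199.052

t(6,2)=1.383 V=199.052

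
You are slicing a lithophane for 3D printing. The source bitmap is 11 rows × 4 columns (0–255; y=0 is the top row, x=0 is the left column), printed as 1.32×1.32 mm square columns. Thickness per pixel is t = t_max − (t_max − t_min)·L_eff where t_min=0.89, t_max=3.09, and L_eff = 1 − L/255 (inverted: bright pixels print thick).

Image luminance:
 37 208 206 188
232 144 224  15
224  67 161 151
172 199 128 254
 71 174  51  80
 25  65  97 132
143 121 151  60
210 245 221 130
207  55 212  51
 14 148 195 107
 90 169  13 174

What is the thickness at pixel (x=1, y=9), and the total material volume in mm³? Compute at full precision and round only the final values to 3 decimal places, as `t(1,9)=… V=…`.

t(1,9)=2.167 V=158.743

span = t_max - t_min = 3.09 - 0.89 = 2.200
L(1,9) = 148, L_eff = 1 - 148/255 = 0.419608 (inverted)
t(1,9) = 3.09 - 2.200·0.419608 = 2.167
Σt over all 11·4 pixels = 7744/85 ≈ 91.1058824
V = pitch²·Σt = 1.32²·7744/85 = 158.743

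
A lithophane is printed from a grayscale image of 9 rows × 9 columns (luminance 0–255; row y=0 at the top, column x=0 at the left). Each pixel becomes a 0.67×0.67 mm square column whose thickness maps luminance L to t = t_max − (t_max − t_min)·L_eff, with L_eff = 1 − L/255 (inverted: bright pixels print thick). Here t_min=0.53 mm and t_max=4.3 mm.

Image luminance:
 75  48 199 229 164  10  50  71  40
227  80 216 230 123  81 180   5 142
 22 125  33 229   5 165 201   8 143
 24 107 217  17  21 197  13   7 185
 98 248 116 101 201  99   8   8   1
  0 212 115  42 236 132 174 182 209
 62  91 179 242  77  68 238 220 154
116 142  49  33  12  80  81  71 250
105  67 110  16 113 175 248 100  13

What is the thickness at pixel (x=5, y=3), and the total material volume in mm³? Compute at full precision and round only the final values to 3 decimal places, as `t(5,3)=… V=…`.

t(5,3)=3.443 V=80.216

span = t_max - t_min = 4.3 - 0.53 = 3.770
L(5,3) = 197, L_eff = 1 - 197/255 = 0.227451 (inverted)
t(5,3) = 4.3 - 3.770·0.227451 = 3.443
Σt over all 9·9 pixels = 759451/4250 ≈ 178.6943529
V = pitch²·Σt = 0.67²·759451/4250 = 80.216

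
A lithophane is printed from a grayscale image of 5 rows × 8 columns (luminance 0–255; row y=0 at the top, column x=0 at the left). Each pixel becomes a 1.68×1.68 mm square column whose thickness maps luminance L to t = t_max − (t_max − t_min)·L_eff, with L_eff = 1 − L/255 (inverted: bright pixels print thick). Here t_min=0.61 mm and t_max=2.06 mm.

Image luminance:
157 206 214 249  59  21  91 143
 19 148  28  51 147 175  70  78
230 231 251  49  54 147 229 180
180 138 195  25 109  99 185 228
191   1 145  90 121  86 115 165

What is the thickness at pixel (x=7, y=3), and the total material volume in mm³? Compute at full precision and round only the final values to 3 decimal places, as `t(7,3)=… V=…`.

t(7,3)=1.906 V=153.926

span = t_max - t_min = 2.06 - 0.61 = 1.450
L(7,3) = 228, L_eff = 1 - 228/255 = 0.105882 (inverted)
t(7,3) = 2.06 - 1.450·0.105882 = 1.906
Σt over all 5·8 pixels = 13907/255 ≈ 54.5372549
V = pitch²·Σt = 1.68²·13907/255 = 153.926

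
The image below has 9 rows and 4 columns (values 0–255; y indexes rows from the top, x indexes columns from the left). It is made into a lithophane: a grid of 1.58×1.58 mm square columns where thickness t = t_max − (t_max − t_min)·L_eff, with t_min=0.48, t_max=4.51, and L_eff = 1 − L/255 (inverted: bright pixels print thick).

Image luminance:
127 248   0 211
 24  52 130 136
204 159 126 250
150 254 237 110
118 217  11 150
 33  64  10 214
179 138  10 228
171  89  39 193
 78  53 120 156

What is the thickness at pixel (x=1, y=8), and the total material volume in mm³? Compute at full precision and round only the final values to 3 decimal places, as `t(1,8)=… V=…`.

t(1,8)=1.318 V=228.132

span = t_max - t_min = 4.51 - 0.48 = 4.030
L(1,8) = 53, L_eff = 1 - 53/255 = 0.792157 (inverted)
t(1,8) = 4.51 - 4.030·0.792157 = 1.318
Σt over all 9·4 pixels = 776769/8500 ≈ 91.3845882
V = pitch²·Σt = 1.58²·776769/8500 = 228.132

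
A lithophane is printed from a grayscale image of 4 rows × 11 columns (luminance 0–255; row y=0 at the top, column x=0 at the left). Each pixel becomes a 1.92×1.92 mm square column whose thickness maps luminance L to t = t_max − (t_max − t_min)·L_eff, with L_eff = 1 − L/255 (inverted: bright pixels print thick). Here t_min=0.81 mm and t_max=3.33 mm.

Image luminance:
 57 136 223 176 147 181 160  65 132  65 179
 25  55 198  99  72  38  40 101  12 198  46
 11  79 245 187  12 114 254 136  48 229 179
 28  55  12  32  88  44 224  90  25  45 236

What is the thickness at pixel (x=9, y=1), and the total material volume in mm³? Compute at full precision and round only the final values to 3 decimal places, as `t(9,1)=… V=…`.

span = t_max - t_min = 3.33 - 0.81 = 2.520
L(9,1) = 198, L_eff = 1 - 198/255 = 0.223529 (inverted)
t(9,1) = 3.33 - 2.520·0.223529 = 2.767
Σt over all 4·11 pixels = 176073/2125 ≈ 82.8578824
V = pitch²·Σt = 1.92²·176073/2125 = 305.447

t(9,1)=2.767 V=305.447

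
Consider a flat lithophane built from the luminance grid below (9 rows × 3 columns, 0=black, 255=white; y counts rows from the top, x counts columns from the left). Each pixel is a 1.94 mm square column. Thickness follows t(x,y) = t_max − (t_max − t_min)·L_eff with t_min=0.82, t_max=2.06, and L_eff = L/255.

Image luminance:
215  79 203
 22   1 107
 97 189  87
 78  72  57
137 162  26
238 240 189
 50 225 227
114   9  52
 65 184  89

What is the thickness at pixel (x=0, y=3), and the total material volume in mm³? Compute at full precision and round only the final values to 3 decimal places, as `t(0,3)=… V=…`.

span = t_max - t_min = 2.06 - 0.82 = 1.240
L(0,3) = 78, L_eff = 78/255 = 0.305882
t(0,3) = 2.06 - 1.240·0.305882 = 1.681
Σt over all 9·3 pixels = 509887/12750 ≈ 39.9911373
V = pitch²·Σt = 1.94²·509887/12750 = 150.511

t(0,3)=1.681 V=150.511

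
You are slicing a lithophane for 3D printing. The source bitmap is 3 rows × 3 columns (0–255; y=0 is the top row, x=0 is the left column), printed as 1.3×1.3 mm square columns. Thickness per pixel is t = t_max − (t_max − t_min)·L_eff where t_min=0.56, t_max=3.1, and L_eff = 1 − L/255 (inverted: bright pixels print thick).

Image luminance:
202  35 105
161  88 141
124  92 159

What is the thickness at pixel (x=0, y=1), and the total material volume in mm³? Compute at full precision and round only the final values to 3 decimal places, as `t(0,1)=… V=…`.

t(0,1)=2.164 V=27.153

span = t_max - t_min = 3.1 - 0.56 = 2.540
L(0,1) = 161, L_eff = 1 - 161/255 = 0.368627 (inverted)
t(0,1) = 3.1 - 2.540·0.368627 = 2.164
Σt over all 3·3 pixels = 68283/4250 ≈ 16.0665882
V = pitch²·Σt = 1.3²·68283/4250 = 27.153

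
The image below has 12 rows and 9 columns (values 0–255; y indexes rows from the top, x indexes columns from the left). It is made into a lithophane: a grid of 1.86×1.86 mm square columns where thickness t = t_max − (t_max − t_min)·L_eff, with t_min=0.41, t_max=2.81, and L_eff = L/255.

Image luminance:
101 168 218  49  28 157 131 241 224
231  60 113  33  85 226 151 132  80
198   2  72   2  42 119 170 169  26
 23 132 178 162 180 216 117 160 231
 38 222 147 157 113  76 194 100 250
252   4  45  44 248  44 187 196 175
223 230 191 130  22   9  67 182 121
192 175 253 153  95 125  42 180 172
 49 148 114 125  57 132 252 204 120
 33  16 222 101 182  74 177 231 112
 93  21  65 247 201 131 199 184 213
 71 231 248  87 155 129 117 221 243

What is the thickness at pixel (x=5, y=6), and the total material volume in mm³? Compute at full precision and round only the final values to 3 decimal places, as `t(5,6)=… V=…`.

t(5,6)=2.725 V=565.217

span = t_max - t_min = 2.81 - 0.41 = 2.400
L(5,6) = 9, L_eff = 9/255 = 0.035294
t(5,6) = 2.81 - 2.400·0.035294 = 2.725
Σt over all 12·9 pixels = 13887/85 ≈ 163.3764706
V = pitch²·Σt = 1.86²·13887/85 = 565.217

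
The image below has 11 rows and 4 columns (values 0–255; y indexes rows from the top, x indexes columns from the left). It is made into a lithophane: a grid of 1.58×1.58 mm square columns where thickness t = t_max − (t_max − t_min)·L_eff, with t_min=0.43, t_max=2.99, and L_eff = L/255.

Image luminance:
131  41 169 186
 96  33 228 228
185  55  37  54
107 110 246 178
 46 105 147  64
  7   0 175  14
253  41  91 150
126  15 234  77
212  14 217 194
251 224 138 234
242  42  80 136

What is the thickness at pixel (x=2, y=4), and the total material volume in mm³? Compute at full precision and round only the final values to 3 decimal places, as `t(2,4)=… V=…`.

t(2,4)=1.514 V=187.754

span = t_max - t_min = 2.99 - 0.43 = 2.560
L(2,4) = 147, L_eff = 147/255 = 0.576471
t(2,4) = 2.99 - 2.560·0.576471 = 1.514
Σt over all 11·4 pixels = 159821/2125 ≈ 75.2098824
V = pitch²·Σt = 1.58²·159821/2125 = 187.754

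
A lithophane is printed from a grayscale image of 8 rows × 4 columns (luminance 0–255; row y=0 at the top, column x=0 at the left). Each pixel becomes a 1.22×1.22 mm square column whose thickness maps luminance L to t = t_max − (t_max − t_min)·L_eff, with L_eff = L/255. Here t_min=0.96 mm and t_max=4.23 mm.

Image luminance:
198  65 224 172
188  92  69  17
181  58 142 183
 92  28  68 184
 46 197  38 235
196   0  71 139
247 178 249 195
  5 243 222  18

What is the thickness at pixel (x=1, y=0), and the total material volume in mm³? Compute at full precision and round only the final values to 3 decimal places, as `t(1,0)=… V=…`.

t(1,0)=3.396 V=120.543

span = t_max - t_min = 4.23 - 0.96 = 3.270
L(1,0) = 65, L_eff = 65/255 = 0.254902
t(1,0) = 4.23 - 3.270·0.254902 = 3.396
Σt over all 8·4 pixels = 6884/85 ≈ 80.9882353
V = pitch²·Σt = 1.22²·6884/85 = 120.543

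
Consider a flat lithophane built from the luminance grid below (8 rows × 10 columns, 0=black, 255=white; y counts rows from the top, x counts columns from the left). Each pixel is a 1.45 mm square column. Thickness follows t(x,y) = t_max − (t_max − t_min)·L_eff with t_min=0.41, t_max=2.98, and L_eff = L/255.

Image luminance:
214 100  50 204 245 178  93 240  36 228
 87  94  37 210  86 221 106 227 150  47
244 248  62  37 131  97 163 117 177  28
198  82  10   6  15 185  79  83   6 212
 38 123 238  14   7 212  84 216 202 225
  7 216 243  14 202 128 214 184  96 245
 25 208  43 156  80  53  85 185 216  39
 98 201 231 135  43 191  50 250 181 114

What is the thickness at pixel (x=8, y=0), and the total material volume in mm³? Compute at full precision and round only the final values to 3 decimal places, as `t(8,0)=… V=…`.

span = t_max - t_min = 2.98 - 0.41 = 2.570
L(8,0) = 36, L_eff = 36/255 = 0.141176
t(8,0) = 2.98 - 2.570·0.141176 = 2.617
Σt over all 8·10 pixels = 134971/1020 ≈ 132.3245098
V = pitch²·Σt = 1.45²·134971/1020 = 278.212

t(8,0)=2.617 V=278.212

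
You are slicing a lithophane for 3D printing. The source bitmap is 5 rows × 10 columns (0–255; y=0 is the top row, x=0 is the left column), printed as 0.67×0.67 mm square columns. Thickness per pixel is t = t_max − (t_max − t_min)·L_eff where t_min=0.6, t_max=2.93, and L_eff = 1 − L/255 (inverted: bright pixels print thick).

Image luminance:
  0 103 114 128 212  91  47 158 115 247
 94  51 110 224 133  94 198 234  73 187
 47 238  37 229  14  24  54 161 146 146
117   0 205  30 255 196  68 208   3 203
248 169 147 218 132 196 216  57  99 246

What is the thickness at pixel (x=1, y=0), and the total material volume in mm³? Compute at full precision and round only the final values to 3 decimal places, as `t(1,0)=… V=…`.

span = t_max - t_min = 2.93 - 0.6 = 2.330
L(1,0) = 103, L_eff = 1 - 103/255 = 0.596078 (inverted)
t(1,0) = 2.93 - 2.330·0.596078 = 1.541
Σt over all 5·10 pixels = 1165613/12750 ≈ 91.4206275
V = pitch²·Σt = 0.67²·1165613/12750 = 41.039

t(1,0)=1.541 V=41.039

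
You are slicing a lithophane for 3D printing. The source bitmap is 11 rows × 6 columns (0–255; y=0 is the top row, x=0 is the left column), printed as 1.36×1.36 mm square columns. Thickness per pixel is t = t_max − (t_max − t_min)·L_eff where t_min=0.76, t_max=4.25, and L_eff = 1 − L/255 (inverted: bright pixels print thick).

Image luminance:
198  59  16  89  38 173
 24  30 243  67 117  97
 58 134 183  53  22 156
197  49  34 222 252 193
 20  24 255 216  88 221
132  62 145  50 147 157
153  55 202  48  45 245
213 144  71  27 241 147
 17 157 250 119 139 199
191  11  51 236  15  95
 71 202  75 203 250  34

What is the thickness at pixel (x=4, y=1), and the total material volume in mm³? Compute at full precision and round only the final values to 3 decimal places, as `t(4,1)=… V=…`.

span = t_max - t_min = 4.25 - 0.76 = 3.490
L(4,1) = 117, L_eff = 1 - 117/255 = 0.541176 (inverted)
t(4,1) = 4.25 - 3.490·0.541176 = 2.361
Σt over all 11·6 pixels = 1371801/8500 ≈ 161.3883529
V = pitch²·Σt = 1.36²·1371801/8500 = 298.504

t(4,1)=2.361 V=298.504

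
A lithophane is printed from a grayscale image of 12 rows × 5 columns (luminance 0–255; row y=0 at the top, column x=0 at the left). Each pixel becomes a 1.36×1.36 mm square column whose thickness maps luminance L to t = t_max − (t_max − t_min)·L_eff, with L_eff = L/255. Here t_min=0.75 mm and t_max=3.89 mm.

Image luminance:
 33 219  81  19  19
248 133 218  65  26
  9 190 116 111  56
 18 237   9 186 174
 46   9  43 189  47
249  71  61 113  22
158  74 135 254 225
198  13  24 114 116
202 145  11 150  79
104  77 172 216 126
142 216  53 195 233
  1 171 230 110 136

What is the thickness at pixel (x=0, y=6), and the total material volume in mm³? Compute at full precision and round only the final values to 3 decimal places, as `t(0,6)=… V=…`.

t(0,6)=1.944 V=270.059

span = t_max - t_min = 3.89 - 0.75 = 3.140
L(0,6) = 158, L_eff = 158/255 = 0.619608
t(0,6) = 3.89 - 3.140·0.619608 = 1.944
Σt over all 12·5 pixels = 1861621/12750 ≈ 146.0094902
V = pitch²·Σt = 1.36²·1861621/12750 = 270.059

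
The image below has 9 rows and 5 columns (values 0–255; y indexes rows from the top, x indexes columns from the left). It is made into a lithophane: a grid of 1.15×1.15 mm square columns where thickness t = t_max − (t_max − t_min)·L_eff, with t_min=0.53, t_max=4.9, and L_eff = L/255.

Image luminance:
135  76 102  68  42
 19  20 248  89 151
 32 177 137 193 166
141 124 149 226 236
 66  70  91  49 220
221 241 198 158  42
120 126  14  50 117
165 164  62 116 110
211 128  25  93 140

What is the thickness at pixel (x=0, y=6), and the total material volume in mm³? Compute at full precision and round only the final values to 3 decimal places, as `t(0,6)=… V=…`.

span = t_max - t_min = 4.9 - 0.53 = 4.370
L(0,6) = 120, L_eff = 120/255 = 0.470588
t(0,6) = 4.9 - 4.370·0.470588 = 2.844
Σt over all 9·5 pixels = 1603507/12750 ≈ 125.7652549
V = pitch²·Σt = 1.15²·1603507/12750 = 166.325

t(0,6)=2.844 V=166.325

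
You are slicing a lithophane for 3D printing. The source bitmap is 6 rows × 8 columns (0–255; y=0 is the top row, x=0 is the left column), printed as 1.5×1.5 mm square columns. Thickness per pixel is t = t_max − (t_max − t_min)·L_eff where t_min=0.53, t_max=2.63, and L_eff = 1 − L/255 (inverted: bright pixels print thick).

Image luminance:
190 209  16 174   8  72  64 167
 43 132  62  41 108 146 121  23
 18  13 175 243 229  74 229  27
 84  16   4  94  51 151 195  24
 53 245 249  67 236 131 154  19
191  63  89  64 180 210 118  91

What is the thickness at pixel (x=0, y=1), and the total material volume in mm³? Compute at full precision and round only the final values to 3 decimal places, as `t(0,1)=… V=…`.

span = t_max - t_min = 2.63 - 0.53 = 2.100
L(0,1) = 43, L_eff = 1 - 43/255 = 0.831373 (inverted)
t(0,1) = 2.63 - 2.100·0.831373 = 0.884
Σt over all 6·8 pixels = 11833/170 ≈ 69.6058824
V = pitch²·Σt = 1.5²·11833/170 = 156.613

t(0,1)=0.884 V=156.613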